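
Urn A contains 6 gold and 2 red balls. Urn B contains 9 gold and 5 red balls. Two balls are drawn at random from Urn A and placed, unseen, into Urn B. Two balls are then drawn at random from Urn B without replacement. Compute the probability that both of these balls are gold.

467/1120

Condition on how many of the transferred balls are gold (from Urn A: 6 gold of 8; then Urn B has 16 total).
  0 gold: C(6,0)C(2,2)/C(8,2) = 1/28; then P = C(9,2)/C(16,2) = 3/10
  1 gold: C(6,1)C(2,1)/C(8,2) = 3/7; then P = C(10,2)/C(16,2) = 3/8
  2 gold: C(6,2)C(2,0)/C(8,2) = 15/28; then P = C(11,2)/C(16,2) = 11/24
P(both gold) = 467/1120 ≈ 0.4170.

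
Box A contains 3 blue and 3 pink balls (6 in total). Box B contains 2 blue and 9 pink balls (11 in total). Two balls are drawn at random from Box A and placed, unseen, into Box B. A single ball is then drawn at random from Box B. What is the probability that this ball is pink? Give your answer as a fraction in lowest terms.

Condition on how many of the transferred balls are pink (from Box A: 3 pink of 6; then Box B has 13 total).
  0 pink: C(3,0)C(3,2)/C(6,2) = 1/5; then P = 9/13
  1 pink: C(3,1)C(3,1)/C(6,2) = 3/5; then P = 10/13
  2 pink: C(3,2)C(3,0)/C(6,2) = 1/5; then P = 11/13
P(pink from Box B) = 10/13 ≈ 0.7692.

10/13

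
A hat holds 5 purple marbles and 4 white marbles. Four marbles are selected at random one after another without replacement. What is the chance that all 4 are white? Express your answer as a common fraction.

Unordered draws without replacement: count favorable combinations over C(9,4).
Favorable = C(5,0) · C(4,4) = 1; total = C(9,4) = 126.
P = 1/126 = 1/126 ≈ 0.0079.

1/126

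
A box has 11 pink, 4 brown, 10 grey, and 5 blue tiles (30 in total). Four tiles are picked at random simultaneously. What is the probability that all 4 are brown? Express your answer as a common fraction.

1/27405

Unordered draws without replacement: count favorable combinations over C(30,4).
Favorable = C(11,0) · C(4,4) · C(10,0) · C(5,0) = 1; total = C(30,4) = 27405.
P = 1/27405 = 1/27405 ≈ 0.0000.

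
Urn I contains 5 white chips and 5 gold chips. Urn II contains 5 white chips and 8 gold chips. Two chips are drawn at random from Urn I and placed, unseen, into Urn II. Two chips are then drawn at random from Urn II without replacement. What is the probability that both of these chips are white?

137/945

Condition on how many of the transferred chips are white (from Urn I: 5 white of 10; then Urn II has 15 total).
  0 white: C(5,0)C(5,2)/C(10,2) = 2/9; then P = C(5,2)/C(15,2) = 2/21
  1 white: C(5,1)C(5,1)/C(10,2) = 5/9; then P = C(6,2)/C(15,2) = 1/7
  2 white: C(5,2)C(5,0)/C(10,2) = 2/9; then P = C(7,2)/C(15,2) = 1/5
P(both white) = 137/945 ≈ 0.1450.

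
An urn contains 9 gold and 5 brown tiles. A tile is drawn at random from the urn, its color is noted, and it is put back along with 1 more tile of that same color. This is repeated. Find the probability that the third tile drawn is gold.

Sum over the four possibilities for the first two draws (gold/not-gold each), tracking how the gold count and total change by +1 per draw.
P(third is gold) = 9/14 ≈ 0.6429. (In a Pólya urn every draw has the same marginal probability 9/14.)

9/14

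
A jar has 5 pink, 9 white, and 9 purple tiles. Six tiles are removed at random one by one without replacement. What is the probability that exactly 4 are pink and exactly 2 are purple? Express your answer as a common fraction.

Unordered draws without replacement: count favorable combinations over C(23,6).
Favorable = C(5,4) · C(9,0) · C(9,2) = 180; total = C(23,6) = 100947.
P = 180/100947 = 60/33649 ≈ 0.0018.

60/33649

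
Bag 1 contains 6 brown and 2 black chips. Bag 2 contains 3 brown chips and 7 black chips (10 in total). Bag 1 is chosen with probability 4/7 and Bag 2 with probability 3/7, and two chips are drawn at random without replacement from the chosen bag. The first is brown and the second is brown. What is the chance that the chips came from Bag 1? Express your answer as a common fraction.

75/82

P(E | Bag 1) = 15/28; P(E | Bag 2) = 1/15.
P(E) = 4/7·15/28 + 3/7·1/15 = 82/245.
By Bayes' rule, P(Bag 1 | E) = 15/49 / 82/245 = 75/82 ≈ 0.9146.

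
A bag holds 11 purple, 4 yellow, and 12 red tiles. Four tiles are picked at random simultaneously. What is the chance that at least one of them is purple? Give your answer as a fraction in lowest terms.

Use the complement: P(at least one purple) = 1 − P(no purple).
P(none) = C(16,4)/C(27,4) = 1820/17550.
So P = 1 − 1820/17550 = 121/135 ≈ 0.8963.

121/135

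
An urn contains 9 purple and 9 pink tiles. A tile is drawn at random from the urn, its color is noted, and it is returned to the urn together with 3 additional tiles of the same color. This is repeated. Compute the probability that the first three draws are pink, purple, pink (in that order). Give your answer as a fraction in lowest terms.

3/28

Track the composition after each reinforcement of +3.
P = (9/18) · (9/21) · (12/24) = 3/28 ≈ 0.1071.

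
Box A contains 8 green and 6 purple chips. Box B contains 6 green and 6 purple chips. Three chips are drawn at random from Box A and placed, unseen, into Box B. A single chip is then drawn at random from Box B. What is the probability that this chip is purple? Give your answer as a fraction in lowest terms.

Condition on how many of the transferred chips are purple (from Box A: 6 purple of 14; then Box B has 15 total).
  0 purple: C(6,0)C(8,3)/C(14,3) = 2/13; then P = 6/15
  1 purple: C(6,1)C(8,2)/C(14,3) = 6/13; then P = 7/15
  2 purple: C(6,2)C(8,1)/C(14,3) = 30/91; then P = 8/15
  3 purple: C(6,3)C(8,0)/C(14,3) = 5/91; then P = 9/15
P(purple from Box B) = 17/35 ≈ 0.4857.

17/35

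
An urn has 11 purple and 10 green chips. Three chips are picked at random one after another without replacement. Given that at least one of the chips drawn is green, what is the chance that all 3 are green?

24/233

P(all 3 green) = C(10,3)/C(21,3) = 12/133; P(at least one green) = 1 − C(11,3)/C(21,3) = 233/266.
Since 'all 3 green' ⊆ 'at least one green', P(all 3 | at least one) = 12/133 / 233/266 = 24/233 ≈ 0.1030.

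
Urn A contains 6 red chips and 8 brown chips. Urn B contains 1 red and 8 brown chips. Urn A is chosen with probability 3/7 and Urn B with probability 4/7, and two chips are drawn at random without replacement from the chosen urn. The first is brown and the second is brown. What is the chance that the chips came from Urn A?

27/118

P(E | Urn A) = 4/13; P(E | Urn B) = 7/9.
P(E) = 3/7·4/13 + 4/7·7/9 = 472/819.
By Bayes' rule, P(Urn A | E) = 12/91 / 472/819 = 27/118 ≈ 0.2288.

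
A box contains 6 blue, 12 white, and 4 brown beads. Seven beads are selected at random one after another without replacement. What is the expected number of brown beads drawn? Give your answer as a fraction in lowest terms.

By linearity of expectation, E[X] = Σ P(draw i is brown); by symmetry each draw (even without replacement) has P(brown) = 4/22.
E[X] = 7 · 4/22 = 14/11 ≈ 1.2727.

14/11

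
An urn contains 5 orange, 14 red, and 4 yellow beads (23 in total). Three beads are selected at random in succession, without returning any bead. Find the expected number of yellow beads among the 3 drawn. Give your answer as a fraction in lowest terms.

12/23

By linearity of expectation, E[X] = Σ P(draw i is yellow); by symmetry each draw (even without replacement) has P(yellow) = 4/23.
E[X] = 3 · 4/23 = 12/23 ≈ 0.5217.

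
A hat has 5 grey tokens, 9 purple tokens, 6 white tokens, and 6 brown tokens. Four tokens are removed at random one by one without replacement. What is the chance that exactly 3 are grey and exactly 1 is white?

Unordered draws without replacement: count favorable combinations over C(26,4).
Favorable = C(5,3) · C(9,0) · C(6,1) · C(6,0) = 60; total = C(26,4) = 14950.
P = 60/14950 = 6/1495 ≈ 0.0040.

6/1495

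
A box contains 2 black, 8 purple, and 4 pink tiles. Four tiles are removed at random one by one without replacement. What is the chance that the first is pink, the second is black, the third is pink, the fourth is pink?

Multiply the conditional probability of each draw in order, without replacement, so each draw removes one from its color and from the total.
P = (4/14) · (2/13) · (3/12) · (2/11) = 2/1001 ≈ 0.0020.

2/1001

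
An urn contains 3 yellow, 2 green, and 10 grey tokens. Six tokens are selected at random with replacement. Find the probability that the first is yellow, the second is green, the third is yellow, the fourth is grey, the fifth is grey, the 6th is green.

Multiply the conditional probability of each draw in order, with replacement (the composition resets each draw).
P = (3/15) · (2/15) · (3/15) · (10/15) · (10/15) · (2/15) = 16/50625 ≈ 0.0003.

16/50625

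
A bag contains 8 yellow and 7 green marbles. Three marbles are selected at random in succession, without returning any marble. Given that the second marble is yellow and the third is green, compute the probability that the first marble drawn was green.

6/13

P(first=green and the second marble is yellow and the third is green) = (7/15)·(8/14)·(6/13) = 8/65.
P(E) = Σ over first color = 28/195 + 8/65 = 4/15.
By Bayes, P(first=green | E) = 8/65 / 4/15 = 6/13 ≈ 0.4615.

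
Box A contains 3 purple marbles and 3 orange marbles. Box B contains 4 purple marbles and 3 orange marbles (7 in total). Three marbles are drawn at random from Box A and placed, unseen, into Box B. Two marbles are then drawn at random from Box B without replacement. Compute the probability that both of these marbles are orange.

Condition on how many of the transferred marbles are orange (from Box A: 3 orange of 6; then Box B has 10 total).
  0 orange: C(3,0)C(3,3)/C(6,3) = 1/20; then P = C(3,2)/C(10,2) = 1/15
  1 orange: C(3,1)C(3,2)/C(6,3) = 9/20; then P = C(4,2)/C(10,2) = 2/15
  2 orange: C(3,2)C(3,1)/C(6,3) = 9/20; then P = C(5,2)/C(10,2) = 2/9
  3 orange: C(3,3)C(3,0)/C(6,3) = 1/20; then P = C(6,2)/C(10,2) = 1/3
P(both orange) = 9/50 ≈ 0.1800.

9/50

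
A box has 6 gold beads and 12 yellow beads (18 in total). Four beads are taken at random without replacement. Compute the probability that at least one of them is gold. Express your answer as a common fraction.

Use the complement: P(at least one gold) = 1 − P(no gold).
P(none) = C(12,4)/C(18,4) = 495/3060.
So P = 1 − 495/3060 = 57/68 ≈ 0.8382.

57/68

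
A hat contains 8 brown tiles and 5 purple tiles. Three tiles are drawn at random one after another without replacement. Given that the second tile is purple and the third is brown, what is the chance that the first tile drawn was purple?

4/11

P(first=purple and the second tile is purple and the third is brown) = (5/13)·(4/12)·(8/11) = 40/429.
P(E) = Σ over first color = 70/429 + 40/429 = 10/39.
By Bayes, P(first=purple | E) = 40/429 / 10/39 = 4/11 ≈ 0.3636.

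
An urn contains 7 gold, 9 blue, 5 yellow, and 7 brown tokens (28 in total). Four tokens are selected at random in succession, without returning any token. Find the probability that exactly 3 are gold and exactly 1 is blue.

Unordered draws without replacement: count favorable combinations over C(28,4).
Favorable = C(7,3) · C(9,1) · C(5,0) · C(7,0) = 315; total = C(28,4) = 20475.
P = 315/20475 = 1/65 ≈ 0.0154.

1/65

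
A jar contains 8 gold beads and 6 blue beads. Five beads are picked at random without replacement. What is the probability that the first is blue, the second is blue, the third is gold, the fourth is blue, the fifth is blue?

12/1001

Multiply the conditional probability of each draw in order, without replacement, so each draw removes one from its color and from the total.
P = (6/14) · (5/13) · (8/12) · (4/11) · (3/10) = 12/1001 ≈ 0.0120.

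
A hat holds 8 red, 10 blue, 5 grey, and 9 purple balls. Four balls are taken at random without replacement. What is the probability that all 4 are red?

Unordered draws without replacement: count favorable combinations over C(32,4).
Favorable = C(8,4) · C(10,0) · C(5,0) · C(9,0) = 70; total = C(32,4) = 35960.
P = 70/35960 = 7/3596 ≈ 0.0019.

7/3596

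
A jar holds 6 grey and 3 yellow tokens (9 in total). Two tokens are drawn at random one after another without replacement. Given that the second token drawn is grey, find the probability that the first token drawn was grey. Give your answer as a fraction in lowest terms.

P(first=grey and the second token drawn is grey) = (6/9)·(5/8) = 5/12.
P(the second token drawn is grey) = Σ over first color = 5/12 + 1/4 = 2/3.
By Bayes, P(first=grey | the second token drawn is grey) = 5/12 / 2/3 = 5/8 ≈ 0.6250.

5/8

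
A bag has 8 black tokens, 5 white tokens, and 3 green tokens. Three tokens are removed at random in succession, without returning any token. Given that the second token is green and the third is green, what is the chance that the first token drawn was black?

4/7

P(first=black and the second token is green and the third is green) = (8/16)·(3/15)·(2/14) = 1/70.
P(E) = Σ over first color = 1/70 + 1/112 + 1/560 = 1/40.
By Bayes, P(first=black | E) = 1/70 / 1/40 = 4/7 ≈ 0.5714.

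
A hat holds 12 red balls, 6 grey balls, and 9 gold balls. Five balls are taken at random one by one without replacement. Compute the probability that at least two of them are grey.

2719/8970

Sum the hypergeometric tail for j = 2,…,5 grey balls.
Favorable = C(6,2)·C(21,3) + C(6,3)·C(21,2) + C(6,4)·C(21,1) + C(6,5)·C(21,0) = 24471; total = C(27,5) = 80730.
P = 24471/80730 = 2719/8970 ≈ 0.3031.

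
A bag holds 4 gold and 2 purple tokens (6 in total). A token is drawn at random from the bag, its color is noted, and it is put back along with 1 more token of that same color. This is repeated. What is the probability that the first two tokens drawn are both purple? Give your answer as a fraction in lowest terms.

After a purple draw the bag holds 3 purple out of 7.
P = (2/6)·(3/7) = 1/7 ≈ 0.1429.

1/7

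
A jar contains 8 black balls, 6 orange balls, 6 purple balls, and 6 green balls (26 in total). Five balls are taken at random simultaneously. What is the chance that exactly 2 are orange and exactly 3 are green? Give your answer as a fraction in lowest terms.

Unordered draws without replacement: count favorable combinations over C(26,5).
Favorable = C(8,0) · C(6,2) · C(6,0) · C(6,3) = 300; total = C(26,5) = 65780.
P = 300/65780 = 15/3289 ≈ 0.0046.

15/3289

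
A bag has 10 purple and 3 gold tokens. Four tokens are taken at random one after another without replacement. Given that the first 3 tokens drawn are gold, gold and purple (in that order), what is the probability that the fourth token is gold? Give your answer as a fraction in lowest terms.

1/10

After removing 1 purple, 2 gold, the bag has 1 gold out of 10 remaining.
P(fourth is gold | given) = 1/10 ≈ 0.1000.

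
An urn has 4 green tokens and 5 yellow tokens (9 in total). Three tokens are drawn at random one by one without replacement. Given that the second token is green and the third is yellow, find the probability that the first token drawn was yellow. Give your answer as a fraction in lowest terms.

4/7

P(first=yellow and the second token is green and the third is yellow) = (5/9)·(4/8)·(4/7) = 10/63.
P(E) = Σ over first color = 5/42 + 10/63 = 5/18.
By Bayes, P(first=yellow | E) = 10/63 / 5/18 = 4/7 ≈ 0.5714.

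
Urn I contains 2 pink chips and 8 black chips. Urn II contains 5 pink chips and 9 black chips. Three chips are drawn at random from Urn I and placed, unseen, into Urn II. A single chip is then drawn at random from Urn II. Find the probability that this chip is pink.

Condition on how many of the transferred chips are pink (from Urn I: 2 pink of 10; then Urn II has 17 total).
  0 pink: C(2,0)C(8,3)/C(10,3) = 7/15; then P = 5/17
  1 pink: C(2,1)C(8,2)/C(10,3) = 7/15; then P = 6/17
  2 pink: C(2,2)C(8,1)/C(10,3) = 1/15; then P = 7/17
P(pink from Urn II) = 28/85 ≈ 0.3294.

28/85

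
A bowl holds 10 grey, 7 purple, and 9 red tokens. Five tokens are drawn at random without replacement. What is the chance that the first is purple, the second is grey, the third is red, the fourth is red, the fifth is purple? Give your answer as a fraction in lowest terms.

Multiply the conditional probability of each draw in order, without replacement, so each draw removes one from its color and from the total.
P = (7/26) · (10/25) · (9/24) · (8/23) · (6/22) = 63/16445 ≈ 0.0038.

63/16445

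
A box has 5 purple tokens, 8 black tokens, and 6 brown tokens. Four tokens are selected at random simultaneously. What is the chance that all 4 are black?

35/1938

Unordered draws without replacement: count favorable combinations over C(19,4).
Favorable = C(5,0) · C(8,4) · C(6,0) = 70; total = C(19,4) = 3876.
P = 70/3876 = 35/1938 ≈ 0.0181.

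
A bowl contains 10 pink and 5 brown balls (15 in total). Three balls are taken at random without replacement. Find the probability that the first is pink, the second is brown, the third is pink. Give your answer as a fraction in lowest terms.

15/91

Multiply the conditional probability of each draw in order, without replacement, so each draw removes one from its color and from the total.
P = (10/15) · (5/14) · (9/13) = 15/91 ≈ 0.1648.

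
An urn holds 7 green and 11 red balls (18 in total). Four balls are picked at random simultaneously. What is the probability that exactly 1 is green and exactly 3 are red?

Unordered draws without replacement: count favorable combinations over C(18,4).
Favorable = C(7,1) · C(11,3) = 1155; total = C(18,4) = 3060.
P = 1155/3060 = 77/204 ≈ 0.3775.

77/204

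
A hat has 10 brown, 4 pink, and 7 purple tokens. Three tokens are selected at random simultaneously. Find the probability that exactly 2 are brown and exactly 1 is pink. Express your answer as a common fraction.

Unordered draws without replacement: count favorable combinations over C(21,3).
Favorable = C(10,2) · C(4,1) · C(7,0) = 180; total = C(21,3) = 1330.
P = 180/1330 = 18/133 ≈ 0.1353.

18/133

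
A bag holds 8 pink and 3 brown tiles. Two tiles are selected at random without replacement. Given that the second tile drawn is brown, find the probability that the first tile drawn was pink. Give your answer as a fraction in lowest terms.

P(first=pink and the second tile drawn is brown) = (8/11)·(3/10) = 12/55.
P(the second tile drawn is brown) = Σ over first color = 12/55 + 3/55 = 3/11.
By Bayes, P(first=pink | the second tile drawn is brown) = 12/55 / 3/11 = 4/5 ≈ 0.8000.

4/5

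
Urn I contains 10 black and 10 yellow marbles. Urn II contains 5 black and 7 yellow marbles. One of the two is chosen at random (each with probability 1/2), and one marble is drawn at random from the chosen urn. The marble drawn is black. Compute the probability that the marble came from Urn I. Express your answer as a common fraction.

P(black | Urn I) = 1/2; P(black | Urn II) = 5/12.
P(black) = 1/2·1/2 + 1/2·5/12 = 11/24.
By Bayes' rule, P(Urn I | black) = 1/4 / 11/24 = 6/11 ≈ 0.5455.

6/11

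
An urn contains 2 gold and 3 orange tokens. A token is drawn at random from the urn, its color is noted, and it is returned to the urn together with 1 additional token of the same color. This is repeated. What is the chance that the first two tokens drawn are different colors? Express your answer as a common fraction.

Either gold then orange, or orange then gold; after the first draw the total is 6.
P = (2/5)·(3/6) + (3/5)·(2/6) = 2/5 ≈ 0.4000.

2/5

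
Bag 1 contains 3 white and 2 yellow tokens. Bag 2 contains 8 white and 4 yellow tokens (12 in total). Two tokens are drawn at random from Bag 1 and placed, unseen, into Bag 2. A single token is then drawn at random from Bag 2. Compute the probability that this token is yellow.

Condition on how many of the transferred tokens are yellow (from Bag 1: 2 yellow of 5; then Bag 2 has 14 total).
  0 yellow: C(2,0)C(3,2)/C(5,2) = 3/10; then P = 4/14
  1 yellow: C(2,1)C(3,1)/C(5,2) = 3/5; then P = 5/14
  2 yellow: C(2,2)C(3,0)/C(5,2) = 1/10; then P = 6/14
P(yellow from Bag 2) = 12/35 ≈ 0.3429.

12/35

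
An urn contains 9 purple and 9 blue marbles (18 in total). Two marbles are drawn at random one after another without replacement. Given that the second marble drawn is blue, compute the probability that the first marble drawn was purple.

P(first=purple and the second marble drawn is blue) = (9/18)·(9/17) = 9/34.
P(the second marble drawn is blue) = Σ over first color = 9/34 + 4/17 = 1/2.
By Bayes, P(first=purple | the second marble drawn is blue) = 9/34 / 1/2 = 9/17 ≈ 0.5294.

9/17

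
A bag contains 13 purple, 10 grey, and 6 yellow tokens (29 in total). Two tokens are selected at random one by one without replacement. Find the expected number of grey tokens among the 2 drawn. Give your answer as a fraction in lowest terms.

By linearity of expectation, E[X] = Σ P(draw i is grey); by symmetry each draw (even without replacement) has P(grey) = 10/29.
E[X] = 2 · 10/29 = 20/29 ≈ 0.6897.

20/29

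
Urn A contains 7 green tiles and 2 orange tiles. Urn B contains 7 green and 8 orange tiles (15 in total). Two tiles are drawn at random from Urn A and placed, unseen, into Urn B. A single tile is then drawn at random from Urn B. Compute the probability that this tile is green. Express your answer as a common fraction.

Condition on how many of the transferred tiles are green (from Urn A: 7 green of 9; then Urn B has 17 total).
  0 green: C(7,0)C(2,2)/C(9,2) = 1/36; then P = 7/17
  1 green: C(7,1)C(2,1)/C(9,2) = 7/18; then P = 8/17
  2 green: C(7,2)C(2,0)/C(9,2) = 7/12; then P = 9/17
P(green from Urn B) = 77/153 ≈ 0.5033.

77/153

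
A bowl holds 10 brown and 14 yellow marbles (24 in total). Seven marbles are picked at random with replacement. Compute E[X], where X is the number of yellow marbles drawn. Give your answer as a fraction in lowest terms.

By linearity of expectation, E[X] = Σ P(draw i is yellow); each independent draw has P(yellow) = 14/24.
E[X] = 7 · 14/24 = 49/12 ≈ 4.0833.

49/12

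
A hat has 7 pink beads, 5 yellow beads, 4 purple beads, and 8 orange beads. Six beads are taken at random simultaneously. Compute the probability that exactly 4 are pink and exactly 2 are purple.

15/9614

Unordered draws without replacement: count favorable combinations over C(24,6).
Favorable = C(7,4) · C(5,0) · C(4,2) · C(8,0) = 210; total = C(24,6) = 134596.
P = 210/134596 = 15/9614 ≈ 0.0016.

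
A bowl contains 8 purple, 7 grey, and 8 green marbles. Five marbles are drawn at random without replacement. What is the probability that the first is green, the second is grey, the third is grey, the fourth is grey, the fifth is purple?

16/4807

Multiply the conditional probability of each draw in order, without replacement, so each draw removes one from its color and from the total.
P = (8/23) · (7/22) · (6/21) · (5/20) · (8/19) = 16/4807 ≈ 0.0033.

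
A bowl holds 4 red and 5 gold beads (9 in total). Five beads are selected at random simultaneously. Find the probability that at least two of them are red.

Sum the hypergeometric tail for j = 2,…,4 red beads.
Favorable = C(4,2)·C(5,3) + C(4,3)·C(5,2) + C(4,4)·C(5,1) = 105; total = C(9,5) = 126.
P = 105/126 = 5/6 ≈ 0.8333.

5/6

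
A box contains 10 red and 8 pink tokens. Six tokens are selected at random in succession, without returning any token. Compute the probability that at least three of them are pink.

Sum the hypergeometric tail for j = 3,…,6 pink tokens.
Favorable = C(8,3)·C(10,3) + C(8,4)·C(10,2) + C(8,5)·C(10,1) + C(8,6)·C(10,0) = 10458; total = C(18,6) = 18564.
P = 10458/18564 = 249/442 ≈ 0.5633.

249/442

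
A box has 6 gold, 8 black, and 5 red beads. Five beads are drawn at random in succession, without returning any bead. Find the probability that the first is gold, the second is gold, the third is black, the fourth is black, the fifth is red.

35/5814

Multiply the conditional probability of each draw in order, without replacement, so each draw removes one from its color and from the total.
P = (6/19) · (5/18) · (8/17) · (7/16) · (5/15) = 35/5814 ≈ 0.0060.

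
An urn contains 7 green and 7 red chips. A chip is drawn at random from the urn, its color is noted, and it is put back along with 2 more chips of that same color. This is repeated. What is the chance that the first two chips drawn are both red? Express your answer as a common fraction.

9/32

After a red draw the urn holds 9 red out of 16.
P = (7/14)·(9/16) = 9/32 ≈ 0.2812.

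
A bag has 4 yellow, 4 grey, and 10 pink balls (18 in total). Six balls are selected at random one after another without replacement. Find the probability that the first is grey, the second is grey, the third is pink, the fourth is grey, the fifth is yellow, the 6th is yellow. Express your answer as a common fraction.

Multiply the conditional probability of each draw in order, without replacement, so each draw removes one from its color and from the total.
P = (4/18) · (3/17) · (10/16) · (2/15) · (4/14) · (3/13) = 1/4641 ≈ 0.0002.

1/4641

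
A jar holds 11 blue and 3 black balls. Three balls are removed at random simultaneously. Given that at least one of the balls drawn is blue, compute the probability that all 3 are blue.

5/11

P(all 3 blue) = C(11,3)/C(14,3) = 165/364; P(at least one blue) = 1 − C(3,3)/C(14,3) = 363/364.
Since 'all 3 blue' ⊆ 'at least one blue', P(all 3 | at least one) = 165/364 / 363/364 = 5/11 ≈ 0.4545.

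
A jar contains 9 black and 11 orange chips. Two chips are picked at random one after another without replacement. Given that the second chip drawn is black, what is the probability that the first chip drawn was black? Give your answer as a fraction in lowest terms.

8/19

P(first=black and the second chip drawn is black) = (9/20)·(8/19) = 18/95.
P(the second chip drawn is black) = Σ over first color = 18/95 + 99/380 = 9/20.
By Bayes, P(first=black | the second chip drawn is black) = 18/95 / 9/20 = 8/19 ≈ 0.4211.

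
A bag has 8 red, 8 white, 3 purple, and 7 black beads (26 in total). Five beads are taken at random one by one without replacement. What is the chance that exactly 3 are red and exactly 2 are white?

Unordered draws without replacement: count favorable combinations over C(26,5).
Favorable = C(8,3) · C(8,2) · C(3,0) · C(7,0) = 1568; total = C(26,5) = 65780.
P = 1568/65780 = 392/16445 ≈ 0.0238.

392/16445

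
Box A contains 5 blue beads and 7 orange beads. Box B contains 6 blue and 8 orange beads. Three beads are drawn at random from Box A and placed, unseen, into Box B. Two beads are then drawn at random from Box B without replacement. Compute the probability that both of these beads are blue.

Condition on how many of the transferred beads are blue (from Box A: 5 blue of 12; then Box B has 17 total).
  0 blue: C(5,0)C(7,3)/C(12,3) = 7/44; then P = C(6,2)/C(17,2) = 15/136
  1 blue: C(5,1)C(7,2)/C(12,3) = 21/44; then P = C(7,2)/C(17,2) = 21/136
  2 blue: C(5,2)C(7,1)/C(12,3) = 7/22; then P = C(8,2)/C(17,2) = 7/34
  3 blue: C(5,3)C(7,0)/C(12,3) = 1/22; then P = C(9,2)/C(17,2) = 9/34
P(both blue) = 505/2992 ≈ 0.1688.

505/2992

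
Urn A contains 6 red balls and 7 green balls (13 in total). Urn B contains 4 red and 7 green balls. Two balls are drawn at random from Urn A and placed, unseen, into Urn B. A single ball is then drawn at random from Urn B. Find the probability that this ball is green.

105/169

Condition on how many of the transferred balls are green (from Urn A: 7 green of 13; then Urn B has 13 total).
  0 green: C(7,0)C(6,2)/C(13,2) = 5/26; then P = 7/13
  1 green: C(7,1)C(6,1)/C(13,2) = 7/13; then P = 8/13
  2 green: C(7,2)C(6,0)/C(13,2) = 7/26; then P = 9/13
P(green from Urn B) = 105/169 ≈ 0.6213.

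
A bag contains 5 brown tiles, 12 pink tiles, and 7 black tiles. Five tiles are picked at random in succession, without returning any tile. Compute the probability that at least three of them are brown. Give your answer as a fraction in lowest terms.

43/1012

Sum the hypergeometric tail for j = 3,…,5 brown tiles.
Favorable = C(5,3)·C(19,2) + C(5,4)·C(19,1) + C(5,5)·C(19,0) = 1806; total = C(24,5) = 42504.
P = 1806/42504 = 43/1012 ≈ 0.0425.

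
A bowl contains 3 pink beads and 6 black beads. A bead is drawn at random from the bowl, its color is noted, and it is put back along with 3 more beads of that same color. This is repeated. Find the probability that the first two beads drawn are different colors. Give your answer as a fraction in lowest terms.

1/3

Either black then pink, or pink then black; after the first draw the total is 12.
P = (6/9)·(3/12) + (3/9)·(6/12) = 1/3 ≈ 0.3333.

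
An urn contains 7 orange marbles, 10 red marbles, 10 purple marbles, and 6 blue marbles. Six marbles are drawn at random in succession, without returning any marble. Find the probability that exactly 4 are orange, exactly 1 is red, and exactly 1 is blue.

Unordered draws without replacement: count favorable combinations over C(33,6).
Favorable = C(7,4) · C(10,1) · C(10,0) · C(6,1) = 2100; total = C(33,6) = 1107568.
P = 2100/1107568 = 75/39556 ≈ 0.0019.

75/39556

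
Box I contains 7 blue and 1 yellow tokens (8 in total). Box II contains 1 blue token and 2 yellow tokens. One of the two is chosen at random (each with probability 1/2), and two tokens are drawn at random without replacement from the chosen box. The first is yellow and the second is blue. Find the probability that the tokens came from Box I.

3/11

P(E | Box I) = 1/8; P(E | Box II) = 1/3.
P(E) = 1/2·1/8 + 1/2·1/3 = 11/48.
By Bayes' rule, P(Box I | E) = 1/16 / 11/48 = 3/11 ≈ 0.2727.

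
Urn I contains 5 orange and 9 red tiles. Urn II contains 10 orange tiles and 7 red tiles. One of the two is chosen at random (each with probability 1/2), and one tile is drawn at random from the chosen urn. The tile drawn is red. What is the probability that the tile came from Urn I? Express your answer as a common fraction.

P(red | Urn I) = 9/14; P(red | Urn II) = 7/17.
P(red) = 1/2·9/14 + 1/2·7/17 = 251/476.
By Bayes' rule, P(Urn I | red) = 9/28 / 251/476 = 153/251 ≈ 0.6096.

153/251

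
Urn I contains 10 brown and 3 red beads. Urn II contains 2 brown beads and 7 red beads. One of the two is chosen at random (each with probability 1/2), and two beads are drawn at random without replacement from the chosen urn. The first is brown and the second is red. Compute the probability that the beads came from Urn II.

91/181

P(E | Urn I) = 5/26; P(E | Urn II) = 7/36.
P(E) = 1/2·5/26 + 1/2·7/36 = 181/936.
By Bayes' rule, P(Urn II | E) = 7/72 / 181/936 = 91/181 ≈ 0.5028.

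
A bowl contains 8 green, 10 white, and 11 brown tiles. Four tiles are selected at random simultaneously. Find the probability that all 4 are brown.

Unordered draws without replacement: count favorable combinations over C(29,4).
Favorable = C(8,0) · C(10,0) · C(11,4) = 330; total = C(29,4) = 23751.
P = 330/23751 = 110/7917 ≈ 0.0139.

110/7917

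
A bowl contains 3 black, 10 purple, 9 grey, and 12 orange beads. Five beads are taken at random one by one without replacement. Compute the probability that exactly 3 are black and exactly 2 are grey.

Unordered draws without replacement: count favorable combinations over C(34,5).
Favorable = C(3,3) · C(10,0) · C(9,2) · C(12,0) = 36; total = C(34,5) = 278256.
P = 36/278256 = 3/23188 ≈ 0.0001.

3/23188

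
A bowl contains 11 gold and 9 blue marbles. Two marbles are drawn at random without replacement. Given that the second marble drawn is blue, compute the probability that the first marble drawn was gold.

11/19

P(first=gold and the second marble drawn is blue) = (11/20)·(9/19) = 99/380.
P(the second marble drawn is blue) = Σ over first color = 99/380 + 18/95 = 9/20.
By Bayes, P(first=gold | the second marble drawn is blue) = 99/380 / 9/20 = 11/19 ≈ 0.5789.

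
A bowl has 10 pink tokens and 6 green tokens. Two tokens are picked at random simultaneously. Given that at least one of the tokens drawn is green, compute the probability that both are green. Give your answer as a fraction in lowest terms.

P(both green) = C(6,2)/C(16,2) = 1/8; P(at least one green) = 1 − C(10,2)/C(16,2) = 5/8.
Since 'both green' ⊆ 'at least one green', P(both | at least one) = 1/8 / 5/8 = 1/5 ≈ 0.2000.

1/5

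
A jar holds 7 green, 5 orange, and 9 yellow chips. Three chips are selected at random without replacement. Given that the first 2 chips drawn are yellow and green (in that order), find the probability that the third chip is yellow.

8/19

After removing 1 green, 1 yellow, the jar has 8 yellow out of 19 remaining.
P(third is yellow | given) = 8/19 ≈ 0.4211.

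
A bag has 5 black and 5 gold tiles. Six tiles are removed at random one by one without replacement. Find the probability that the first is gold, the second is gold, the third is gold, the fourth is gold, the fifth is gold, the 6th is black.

1/252

Multiply the conditional probability of each draw in order, without replacement, so each draw removes one from its color and from the total.
P = (5/10) · (4/9) · (3/8) · (2/7) · (1/6) · (5/5) = 1/252 ≈ 0.0040.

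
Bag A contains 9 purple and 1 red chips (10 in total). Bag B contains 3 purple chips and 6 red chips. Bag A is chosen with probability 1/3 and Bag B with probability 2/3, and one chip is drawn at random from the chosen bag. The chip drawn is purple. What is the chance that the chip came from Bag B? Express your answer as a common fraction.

P(purple | Bag A) = 9/10; P(purple | Bag B) = 1/3.
P(purple) = 1/3·9/10 + 2/3·1/3 = 47/90.
By Bayes' rule, P(Bag B | purple) = 2/9 / 47/90 = 20/47 ≈ 0.4255.

20/47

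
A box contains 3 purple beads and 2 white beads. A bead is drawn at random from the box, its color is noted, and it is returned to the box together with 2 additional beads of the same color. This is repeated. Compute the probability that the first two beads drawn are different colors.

12/35

Either white then purple, or purple then white; after the first draw the total is 7.
P = (2/5)·(3/7) + (3/5)·(2/7) = 12/35 ≈ 0.3429.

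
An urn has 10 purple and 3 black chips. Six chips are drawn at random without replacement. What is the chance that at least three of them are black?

Sum the hypergeometric tail for j = 3,…,3 black chips.
Favorable = C(3,3)·C(10,3) = 120; total = C(13,6) = 1716.
P = 120/1716 = 10/143 ≈ 0.0699.

10/143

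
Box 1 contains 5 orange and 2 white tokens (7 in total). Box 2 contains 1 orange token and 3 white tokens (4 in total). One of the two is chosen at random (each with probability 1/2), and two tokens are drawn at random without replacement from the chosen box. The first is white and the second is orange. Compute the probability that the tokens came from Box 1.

P(E | Box 1) = 5/21; P(E | Box 2) = 1/4.
P(E) = 1/2·5/21 + 1/2·1/4 = 41/168.
By Bayes' rule, P(Box 1 | E) = 5/42 / 41/168 = 20/41 ≈ 0.4878.

20/41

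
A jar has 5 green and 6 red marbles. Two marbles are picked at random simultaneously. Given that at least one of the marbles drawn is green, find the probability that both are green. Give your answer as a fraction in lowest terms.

P(both green) = C(5,2)/C(11,2) = 2/11; P(at least one green) = 1 − C(6,2)/C(11,2) = 8/11.
Since 'both green' ⊆ 'at least one green', P(both | at least one) = 2/11 / 8/11 = 1/4 ≈ 0.2500.

1/4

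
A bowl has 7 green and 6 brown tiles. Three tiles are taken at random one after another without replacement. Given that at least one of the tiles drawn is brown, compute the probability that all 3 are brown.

20/251

P(all 3 brown) = C(6,3)/C(13,3) = 10/143; P(at least one brown) = 1 − C(7,3)/C(13,3) = 251/286.
Since 'all 3 brown' ⊆ 'at least one brown', P(all 3 | at least one) = 10/143 / 251/286 = 20/251 ≈ 0.0797.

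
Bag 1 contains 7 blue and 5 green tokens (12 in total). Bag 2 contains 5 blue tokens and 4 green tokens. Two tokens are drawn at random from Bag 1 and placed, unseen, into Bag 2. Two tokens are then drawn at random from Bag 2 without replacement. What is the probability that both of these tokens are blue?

533/1815

Condition on how many of the transferred tokens are blue (from Bag 1: 7 blue of 12; then Bag 2 has 11 total).
  0 blue: C(7,0)C(5,2)/C(12,2) = 5/33; then P = C(5,2)/C(11,2) = 2/11
  1 blue: C(7,1)C(5,1)/C(12,2) = 35/66; then P = C(6,2)/C(11,2) = 3/11
  2 blue: C(7,2)C(5,0)/C(12,2) = 7/22; then P = C(7,2)/C(11,2) = 21/55
P(both blue) = 533/1815 ≈ 0.2937.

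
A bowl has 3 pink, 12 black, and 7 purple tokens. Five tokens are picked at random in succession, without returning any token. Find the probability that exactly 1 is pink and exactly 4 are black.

Unordered draws without replacement: count favorable combinations over C(22,5).
Favorable = C(3,1) · C(12,4) · C(7,0) = 1485; total = C(22,5) = 26334.
P = 1485/26334 = 15/266 ≈ 0.0564.

15/266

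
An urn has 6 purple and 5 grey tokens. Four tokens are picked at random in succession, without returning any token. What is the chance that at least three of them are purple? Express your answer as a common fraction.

Sum the hypergeometric tail for j = 3,…,4 purple tokens.
Favorable = C(6,3)·C(5,1) + C(6,4)·C(5,0) = 115; total = C(11,4) = 330.
P = 115/330 = 23/66 ≈ 0.3485.

23/66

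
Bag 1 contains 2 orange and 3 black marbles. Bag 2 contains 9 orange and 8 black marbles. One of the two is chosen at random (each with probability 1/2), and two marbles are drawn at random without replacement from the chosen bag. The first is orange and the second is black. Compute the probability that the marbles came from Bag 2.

15/32

P(E | Bag 1) = 3/10; P(E | Bag 2) = 9/34.
P(E) = 1/2·3/10 + 1/2·9/34 = 24/85.
By Bayes' rule, P(Bag 2 | E) = 9/68 / 24/85 = 15/32 ≈ 0.4688.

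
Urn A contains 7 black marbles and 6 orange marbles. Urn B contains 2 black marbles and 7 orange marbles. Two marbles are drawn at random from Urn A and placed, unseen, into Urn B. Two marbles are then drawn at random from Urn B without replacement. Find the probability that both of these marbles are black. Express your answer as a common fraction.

89/1430

Condition on how many of the transferred marbles are black (from Urn A: 7 black of 13; then Urn B has 11 total).
  0 black: C(7,0)C(6,2)/C(13,2) = 5/26; then P = C(2,2)/C(11,2) = 1/55
  1 black: C(7,1)C(6,1)/C(13,2) = 7/13; then P = C(3,2)/C(11,2) = 3/55
  2 black: C(7,2)C(6,0)/C(13,2) = 7/26; then P = C(4,2)/C(11,2) = 6/55
P(both black) = 89/1430 ≈ 0.0622.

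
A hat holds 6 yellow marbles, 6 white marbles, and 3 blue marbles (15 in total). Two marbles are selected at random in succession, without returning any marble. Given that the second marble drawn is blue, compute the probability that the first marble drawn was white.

3/7

P(first=white and the second marble drawn is blue) = (6/15)·(3/14) = 3/35.
P(the second marble drawn is blue) = Σ over first color = 3/35 + 3/35 + 1/35 = 1/5.
By Bayes, P(first=white | the second marble drawn is blue) = 3/35 / 1/5 = 3/7 ≈ 0.4286.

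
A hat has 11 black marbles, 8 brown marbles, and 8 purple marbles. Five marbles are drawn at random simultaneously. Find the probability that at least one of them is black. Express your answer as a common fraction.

Use the complement: P(at least one black) = 1 − P(no black).
P(none) = C(16,5)/C(27,5) = 4368/80730.
So P = 1 − 4368/80730 = 979/1035 ≈ 0.9459.

979/1035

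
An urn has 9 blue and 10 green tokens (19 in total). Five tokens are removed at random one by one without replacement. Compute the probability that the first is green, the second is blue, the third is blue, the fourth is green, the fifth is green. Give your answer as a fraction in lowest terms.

12/323

Multiply the conditional probability of each draw in order, without replacement, so each draw removes one from its color and from the total.
P = (10/19) · (9/18) · (8/17) · (9/16) · (8/15) = 12/323 ≈ 0.0372.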